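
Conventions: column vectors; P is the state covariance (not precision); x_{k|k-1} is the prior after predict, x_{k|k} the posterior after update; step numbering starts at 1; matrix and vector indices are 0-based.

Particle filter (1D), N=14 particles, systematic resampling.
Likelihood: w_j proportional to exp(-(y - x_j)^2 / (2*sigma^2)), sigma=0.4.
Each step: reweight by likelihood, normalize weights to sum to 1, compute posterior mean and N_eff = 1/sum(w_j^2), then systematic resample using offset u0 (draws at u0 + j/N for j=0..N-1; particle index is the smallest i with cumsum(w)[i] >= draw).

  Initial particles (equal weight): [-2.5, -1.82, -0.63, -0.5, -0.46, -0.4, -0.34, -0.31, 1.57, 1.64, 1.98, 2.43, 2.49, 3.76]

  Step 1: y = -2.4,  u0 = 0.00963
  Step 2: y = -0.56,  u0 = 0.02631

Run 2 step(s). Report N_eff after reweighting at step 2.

step 1: w=[0.7349, 0.2650, 0.0000, 0.0000, 0.0000, 0.0000, 0.0000, 0.0000, 0.0000, 0.0000, 0.0000, 0.0000, 0.0000, 0.0000]  mean=-2.3197  Neff=1.6384  idx=[0, 0, 0, 0, 0, 0, 0, 0, 0, 0, 0, 1, 1, 1]
step 2: w=[0.0004, 0.0004, 0.0004, 0.0004, 0.0004, 0.0004, 0.0004, 0.0004, 0.0004, 0.0004, 0.0004, 0.3320, 0.3320, 0.3320]  mean=-1.8228  Neff=3.0245  idx=[11, 11, 11, 11, 11, 12, 12, 12, 12, 13, 13, 13, 13, 13]

N_eff = 3.0245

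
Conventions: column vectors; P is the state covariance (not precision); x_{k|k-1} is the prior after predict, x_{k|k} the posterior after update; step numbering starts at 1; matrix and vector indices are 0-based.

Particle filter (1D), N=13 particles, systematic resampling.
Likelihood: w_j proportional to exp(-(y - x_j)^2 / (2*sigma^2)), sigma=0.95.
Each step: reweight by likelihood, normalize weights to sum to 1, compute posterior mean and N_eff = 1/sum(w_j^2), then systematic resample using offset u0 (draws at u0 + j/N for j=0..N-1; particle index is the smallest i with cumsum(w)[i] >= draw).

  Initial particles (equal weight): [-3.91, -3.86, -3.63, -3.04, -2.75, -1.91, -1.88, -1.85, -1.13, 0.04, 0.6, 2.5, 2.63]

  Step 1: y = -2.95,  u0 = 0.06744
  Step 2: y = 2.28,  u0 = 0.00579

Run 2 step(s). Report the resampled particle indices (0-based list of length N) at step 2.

step 1: w=[0.1046, 0.1101, 0.1349, 0.1735, 0.1704, 0.0957, 0.0924, 0.0891, 0.0278, 0.0012, 0.0002, 0.0000, 0.0000]  mean=-2.8725  Neff=7.8845  idx=[0, 1, 2, 2, 3, 3, 4, 4, 4, 5, 6, 7, 8]
step 2: w=[0.0000, 0.0000, 0.0000, 0.0000, 0.0001, 0.0001, 0.0005, 0.0005, 0.0005, 0.0331, 0.0380, 0.0437, 0.8837]  mean=-1.2183  Neff=1.2734  idx=[9, 11, 12, 12, 12, 12, 12, 12, 12, 12, 12, 12, 12]

resampled_idx = [9, 11, 12, 12, 12, 12, 12, 12, 12, 12, 12, 12, 12]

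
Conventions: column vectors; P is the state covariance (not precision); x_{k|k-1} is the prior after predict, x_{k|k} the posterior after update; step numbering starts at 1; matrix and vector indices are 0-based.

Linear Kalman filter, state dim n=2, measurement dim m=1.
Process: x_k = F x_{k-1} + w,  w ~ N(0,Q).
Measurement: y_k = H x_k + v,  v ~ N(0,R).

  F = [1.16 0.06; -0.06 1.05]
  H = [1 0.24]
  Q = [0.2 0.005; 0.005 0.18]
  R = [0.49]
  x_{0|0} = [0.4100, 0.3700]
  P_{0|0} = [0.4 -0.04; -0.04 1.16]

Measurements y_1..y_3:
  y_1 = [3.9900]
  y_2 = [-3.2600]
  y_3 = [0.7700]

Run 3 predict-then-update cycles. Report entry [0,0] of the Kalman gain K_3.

K[0,0] = 0.4944

step 1: x^-=[0.4978, 0.3639]  P^-=[0.7368 0.0017; 0.0017 1.4654]  S=[1.3121]  K=[0.5619; 0.2693]  nu=[3.4049]  x^+=[2.4110, 1.2809]  P^+=[0.3226 -0.1969; -0.1969 1.3702]
step 2: x^-=[2.8736, 1.2003]  P^-=[0.6116 -0.1702; -0.1702 1.7166]  S=[1.1188]  K=[0.5102; 0.2161]  nu=[-6.4217]  x^+=[-0.4024, -0.1874]  P^+=[0.3204 -0.2936; -0.2936 1.6644]
step 3: x^-=[-0.4781, -0.1727]  P^-=[0.5963 -0.2690; -0.2690 2.0531]  S=[1.0755]  K=[0.4944; 0.2081]  nu=[1.2895]  x^+=[0.1595, 0.0957]  P^+=[0.3334 -0.3796; -0.3796 2.0066]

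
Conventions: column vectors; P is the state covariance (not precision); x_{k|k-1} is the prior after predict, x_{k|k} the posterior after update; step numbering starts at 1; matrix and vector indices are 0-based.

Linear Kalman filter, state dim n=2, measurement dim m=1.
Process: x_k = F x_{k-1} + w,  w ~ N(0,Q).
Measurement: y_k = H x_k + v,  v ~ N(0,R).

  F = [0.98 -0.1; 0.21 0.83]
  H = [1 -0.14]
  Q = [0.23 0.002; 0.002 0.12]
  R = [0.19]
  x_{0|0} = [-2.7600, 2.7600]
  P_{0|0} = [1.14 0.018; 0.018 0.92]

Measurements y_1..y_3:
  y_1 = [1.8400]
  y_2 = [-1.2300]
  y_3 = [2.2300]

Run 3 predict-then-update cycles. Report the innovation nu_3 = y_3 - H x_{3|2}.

step 1: x^-=[-2.9808, 1.7112]  P^-=[1.3305 0.1745; 0.1745 0.8103]  S=[1.4875]  K=[0.8780; 0.0411]  nu=[5.0604]  x^+=[1.4623, 1.9189]  P^+=[0.1837 0.1209; 0.1209 0.8078]
step 2: x^-=[1.2412, 1.8998]  P^-=[0.3909 0.0686; 0.0686 0.7268]  S=[0.5759]  K=[0.6620; -0.0576]  nu=[-2.2052]  x^+=[-0.2187, 2.0269]  P^+=[0.1385 0.0905; 0.0905 0.7248]
step 3: x^-=[-0.4170, 1.6364]  P^-=[0.3525 0.0421; 0.0421 0.6570]  S=[0.5436]  K=[0.6376; -0.0918]  nu=[2.8761]  x^+=[1.4168, 1.3723]  P^+=[0.1315 0.0739; 0.0739 0.6524]

innov = [2.8761]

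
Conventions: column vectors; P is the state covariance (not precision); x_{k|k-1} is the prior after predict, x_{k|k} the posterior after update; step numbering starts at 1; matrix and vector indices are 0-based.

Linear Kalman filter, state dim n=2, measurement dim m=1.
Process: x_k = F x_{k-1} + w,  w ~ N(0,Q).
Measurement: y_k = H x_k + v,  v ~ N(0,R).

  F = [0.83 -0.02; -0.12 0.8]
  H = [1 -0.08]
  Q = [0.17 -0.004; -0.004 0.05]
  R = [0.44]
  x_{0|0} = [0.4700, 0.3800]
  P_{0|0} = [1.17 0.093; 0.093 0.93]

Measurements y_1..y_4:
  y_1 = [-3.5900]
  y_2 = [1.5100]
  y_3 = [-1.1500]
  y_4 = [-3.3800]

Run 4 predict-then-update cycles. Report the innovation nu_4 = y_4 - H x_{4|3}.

step 1: x^-=[0.3825, 0.2476]  P^-=[0.9733 -0.0734; -0.0734 0.6442]  S=[1.4292]  K=[0.6851; -0.0874]  nu=[-3.9527]  x^+=[-2.3256, 0.5932]  P^+=[0.3024 0.0122; 0.0122 0.6333]
step 2: x^-=[-1.9421, 0.7537]  P^-=[0.3782 -0.0361; -0.0361 0.4573]  S=[0.8269]  K=[0.4609; -0.0879]  nu=[3.5124]  x^+=[-0.3234, 0.4448]  P^+=[0.2026 -0.0026; -0.0026 0.4509]
step 3: x^-=[-0.2773, 0.3946]  P^-=[0.3098 -0.0331; -0.0331 0.3420]  S=[0.7573]  K=[0.4126; -0.0799]  nu=[-0.8411]  x^+=[-0.6244, 0.4618]  P^+=[0.1809 -0.0082; -0.0082 0.3372]
step 4: x^-=[-0.5275, 0.4444]  P^-=[0.2950 -0.0329; -0.0329 0.2700]  S=[0.7420]  K=[0.4011; -0.0734]  nu=[-2.8170]  x^+=[-1.6575, 0.6511]  P^+=[0.1756 -0.0110; -0.0110 0.2660]

innov = [-2.8170]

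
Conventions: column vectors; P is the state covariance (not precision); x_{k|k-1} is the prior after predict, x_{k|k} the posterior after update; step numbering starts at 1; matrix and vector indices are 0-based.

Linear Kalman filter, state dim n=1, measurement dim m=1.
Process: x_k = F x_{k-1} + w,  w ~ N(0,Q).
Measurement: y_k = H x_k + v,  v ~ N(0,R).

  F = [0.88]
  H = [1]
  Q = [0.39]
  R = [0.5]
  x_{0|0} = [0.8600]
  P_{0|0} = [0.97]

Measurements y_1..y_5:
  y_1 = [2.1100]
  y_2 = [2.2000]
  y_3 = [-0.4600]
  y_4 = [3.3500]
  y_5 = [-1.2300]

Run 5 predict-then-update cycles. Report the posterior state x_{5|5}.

x_post = [0.1390]

step 1: x^-=[0.7568]  P^-=[1.1412]  S=[1.6412]  K=[0.6953]  nu=[1.3532]  x^+=[1.6977]  P^+=[0.3477]
step 2: x^-=[1.4940]  P^-=[0.6592]  S=[1.1592]  K=[0.5687]  nu=[0.7060]  x^+=[1.8955]  P^+=[0.2843]
step 3: x^-=[1.6680]  P^-=[0.6102]  S=[1.1102]  K=[0.5496]  nu=[-2.1280]  x^+=[0.4984]  P^+=[0.2748]
step 4: x^-=[0.4386]  P^-=[0.6028]  S=[1.1028]  K=[0.5466]  nu=[2.9114]  x^+=[2.0300]  P^+=[0.2733]
step 5: x^-=[1.7864]  P^-=[0.6016]  S=[1.1016]  K=[0.5461]  nu=[-3.0164]  x^+=[0.1390]  P^+=[0.2731]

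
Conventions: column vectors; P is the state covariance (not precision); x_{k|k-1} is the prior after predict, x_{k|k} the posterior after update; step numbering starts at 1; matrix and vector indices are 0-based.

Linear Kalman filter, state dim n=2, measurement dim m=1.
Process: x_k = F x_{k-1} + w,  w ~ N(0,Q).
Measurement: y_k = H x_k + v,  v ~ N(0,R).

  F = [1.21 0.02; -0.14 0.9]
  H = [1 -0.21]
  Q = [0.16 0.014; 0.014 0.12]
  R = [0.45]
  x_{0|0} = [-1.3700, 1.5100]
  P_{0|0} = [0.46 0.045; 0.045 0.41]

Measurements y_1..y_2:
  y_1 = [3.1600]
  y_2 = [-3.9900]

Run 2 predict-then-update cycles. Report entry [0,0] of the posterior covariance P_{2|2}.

step 1: x^-=[-1.6275, 1.5508]  P^-=[0.8358 -0.0077; -0.0077 0.4498]  S=[1.3089]  K=[0.6398; -0.0780]  nu=[5.1132]  x^+=[1.6440, 1.1519]  P^+=[0.3000 0.0577; 0.0577 0.4418]
step 2: x^-=[2.0122, 0.8065]  P^-=[0.6022 0.0338; 0.0338 0.4692]  S=[1.0587]  K=[0.5621; -0.0612]  nu=[-5.8329]  x^+=[-1.2666, 1.1633]  P^+=[0.2677 0.0702; 0.0702 0.4653]

P_post[0,0] = 0.2677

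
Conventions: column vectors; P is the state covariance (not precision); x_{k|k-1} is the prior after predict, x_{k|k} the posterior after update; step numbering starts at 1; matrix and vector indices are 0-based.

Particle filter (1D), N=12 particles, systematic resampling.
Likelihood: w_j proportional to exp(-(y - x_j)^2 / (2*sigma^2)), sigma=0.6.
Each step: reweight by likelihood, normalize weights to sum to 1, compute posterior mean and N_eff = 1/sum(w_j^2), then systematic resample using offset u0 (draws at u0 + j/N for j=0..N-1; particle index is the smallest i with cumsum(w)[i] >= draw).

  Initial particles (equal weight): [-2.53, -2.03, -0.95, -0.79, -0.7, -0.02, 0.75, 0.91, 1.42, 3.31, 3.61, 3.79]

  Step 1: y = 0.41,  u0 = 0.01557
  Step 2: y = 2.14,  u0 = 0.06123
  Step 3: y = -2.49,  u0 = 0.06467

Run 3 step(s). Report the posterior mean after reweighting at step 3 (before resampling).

post_mean = 0.8018

step 1: w=[0.0000, 0.0001, 0.0258, 0.0456, 0.0609, 0.2607, 0.2870, 0.2382, 0.0817, 0.0000, 0.0000, 0.0000]  mean=0.4395  Neff=4.5414  idx=[2, 4, 5, 5, 5, 6, 6, 6, 7, 7, 7, 8]
step 2: w=[0.0000, 0.0000, 0.0014, 0.0014, 0.0014, 0.0643, 0.0643, 0.0643, 0.1150, 0.1150, 0.1150, 0.4578]  mean=1.1086  Neff=3.8217  idx=[5, 7, 8, 8, 9, 10, 11, 11, 11, 11, 11, 11]
step 3: w=[0.3422, 0.3422, 0.0782, 0.0782, 0.0782, 0.0782, 0.0004, 0.0004, 0.0004, 0.0004, 0.0004, 0.0004]  mean=0.8018  Neff=3.8658  idx=[0, 0, 0, 0, 1, 1, 1, 1, 2, 3, 4, 5]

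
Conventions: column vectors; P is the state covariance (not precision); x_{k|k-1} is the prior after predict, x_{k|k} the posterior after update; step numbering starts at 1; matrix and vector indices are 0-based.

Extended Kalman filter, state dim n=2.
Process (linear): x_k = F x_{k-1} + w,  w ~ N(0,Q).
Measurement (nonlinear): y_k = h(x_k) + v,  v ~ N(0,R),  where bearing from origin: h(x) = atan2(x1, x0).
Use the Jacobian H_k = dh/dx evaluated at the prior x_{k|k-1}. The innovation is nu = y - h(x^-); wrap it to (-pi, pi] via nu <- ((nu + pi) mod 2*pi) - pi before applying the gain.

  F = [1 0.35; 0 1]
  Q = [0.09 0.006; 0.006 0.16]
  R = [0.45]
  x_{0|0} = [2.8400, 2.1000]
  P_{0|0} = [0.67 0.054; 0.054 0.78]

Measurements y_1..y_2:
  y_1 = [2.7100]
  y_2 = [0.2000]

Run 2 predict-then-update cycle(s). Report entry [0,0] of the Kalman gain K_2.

step 1: x^-=[3.5750, 2.1000]  P^-=[0.8934 0.3330; 0.3330 0.9400]  H_jac=[-0.1222 0.2080]  S=[0.4871]  K=[-0.0819; 0.3178]  nu=[2.1789]  x^+=[3.3966, 2.7925]  P^+=[0.8901 0.3457; 0.3457 0.8908]
step 2: x^-=[4.3740, 2.7925]  P^-=[1.3312 0.6635; 0.6635 1.0508]  H_jac=[-0.1037 0.1624]  S=[0.4697]  K=[-0.0645; 0.2169]  nu=[-0.3682]  x^+=[4.3977, 2.7127]  P^+=[1.3292 0.6700; 0.6700 1.0287]

K[0,0] = -0.0645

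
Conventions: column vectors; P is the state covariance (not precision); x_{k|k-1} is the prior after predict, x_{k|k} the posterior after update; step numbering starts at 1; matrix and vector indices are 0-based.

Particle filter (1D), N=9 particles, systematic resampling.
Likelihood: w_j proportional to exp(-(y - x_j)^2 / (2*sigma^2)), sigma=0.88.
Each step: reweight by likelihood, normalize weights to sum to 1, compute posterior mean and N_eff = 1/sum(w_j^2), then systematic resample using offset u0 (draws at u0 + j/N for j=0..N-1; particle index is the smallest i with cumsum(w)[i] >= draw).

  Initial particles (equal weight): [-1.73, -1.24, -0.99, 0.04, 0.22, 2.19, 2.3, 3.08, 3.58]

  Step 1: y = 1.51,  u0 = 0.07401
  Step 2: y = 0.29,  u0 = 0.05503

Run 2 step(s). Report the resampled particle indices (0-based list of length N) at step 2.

resampled_idx = [0, 0, 0, 1, 1, 1, 1, 3, 6]

step 1: w=[0.0005, 0.0033, 0.0077, 0.1081, 0.1490, 0.3236, 0.2915, 0.0888, 0.0274]  mean=1.7756  Neff=4.3043  idx=[3, 4, 5, 5, 5, 6, 6, 6, 7]
step 2: w=[0.3878, 0.4025, 0.0393, 0.0393, 0.0393, 0.0297, 0.0297, 0.0297, 0.0027]  mean=0.5753  Neff=3.1276  idx=[0, 0, 0, 1, 1, 1, 1, 3, 6]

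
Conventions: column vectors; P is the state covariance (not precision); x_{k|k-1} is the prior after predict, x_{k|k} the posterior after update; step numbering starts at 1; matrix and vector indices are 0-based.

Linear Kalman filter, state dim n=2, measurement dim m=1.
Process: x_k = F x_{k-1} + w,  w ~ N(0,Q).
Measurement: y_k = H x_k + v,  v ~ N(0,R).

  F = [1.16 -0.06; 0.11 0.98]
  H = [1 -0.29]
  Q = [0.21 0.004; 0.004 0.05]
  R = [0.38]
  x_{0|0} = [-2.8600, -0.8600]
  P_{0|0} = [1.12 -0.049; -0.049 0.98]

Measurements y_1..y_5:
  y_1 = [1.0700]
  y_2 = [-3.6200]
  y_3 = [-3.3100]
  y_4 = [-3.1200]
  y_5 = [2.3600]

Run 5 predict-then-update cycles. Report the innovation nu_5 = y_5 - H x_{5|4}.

innov = [5.8955]

step 1: x^-=[-3.2660, -1.1574]  P^-=[1.7274 0.0339; 0.0339 0.9942]  S=[2.1714]  K=[0.7910; -0.1172]  nu=[4.0004]  x^+=[-0.1016, -1.6261]  P^+=[0.3688 0.2351; 0.2351 0.9644]
step 2: x^-=[-0.0203, -1.6048]  P^-=[0.6770 0.2601; 0.2601 1.0313]  S=[0.9928]  K=[0.6059; -0.0393]  nu=[-4.0650]  x^+=[-2.4832, -1.4452]  P^+=[0.3125 0.2837; 0.2837 1.0298]
step 3: x^-=[-2.7939, -1.6894]  P^-=[0.5947 0.3040; 0.3040 1.1040]  S=[0.8913]  K=[0.5684; -0.0181]  nu=[-1.0061]  x^+=[-3.3657, -1.6712]  P^+=[0.3068 0.3132; 0.3132 1.1037]
step 4: x^-=[-3.8039, -2.0080]  P^-=[0.5832 0.3322; 0.3322 1.1812]  S=[0.8699]  K=[0.5597; -0.0119]  nu=[0.1016]  x^+=[-3.7471, -2.0092]  P^+=[0.3107 0.3380; 0.3380 1.1811]
step 5: x^-=[-4.2260, -2.3812]  P^-=[0.5853 0.3562; 0.3562 1.2610]  S=[0.8647]  K=[0.5574; -0.0110]  nu=[5.8955]  x^+=[-0.9400, -2.4458]  P^+=[0.3166 0.3615; 0.3615 1.2609]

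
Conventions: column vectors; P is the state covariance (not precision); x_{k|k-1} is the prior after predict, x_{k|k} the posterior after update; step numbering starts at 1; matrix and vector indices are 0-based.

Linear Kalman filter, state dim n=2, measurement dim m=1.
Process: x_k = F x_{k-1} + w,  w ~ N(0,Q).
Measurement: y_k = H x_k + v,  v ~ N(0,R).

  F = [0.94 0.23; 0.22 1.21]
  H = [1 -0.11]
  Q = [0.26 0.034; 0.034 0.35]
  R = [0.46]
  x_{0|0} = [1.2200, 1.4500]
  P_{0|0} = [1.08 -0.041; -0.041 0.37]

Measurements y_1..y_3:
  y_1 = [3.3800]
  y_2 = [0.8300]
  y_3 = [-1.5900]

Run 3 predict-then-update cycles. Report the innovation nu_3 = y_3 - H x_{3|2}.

step 1: x^-=[1.4803, 2.0229]  P^-=[1.2161 0.3116; 0.3116 0.9222]  S=[1.6187]  K=[0.7301; 0.1298]  nu=[2.1222]  x^+=[3.0298, 2.2984]  P^+=[0.3532 0.1582; 0.1582 0.8949]
step 2: x^-=[3.3766, 3.4477]  P^-=[0.6879 0.5440; 0.5440 1.7615]  S=[1.0495]  K=[0.5984; 0.3337]  nu=[-2.1674]  x^+=[2.0797, 2.7244]  P^+=[0.3121 0.3344; 0.3344 1.6446]
step 3: x^-=[2.5815, 3.7540]  P^-=[0.7673 0.9535; 0.9535 2.9510]  S=[1.0533]  K=[0.6289; 0.5971]  nu=[-3.7585]  x^+=[0.2176, 1.5098]  P^+=[0.3507 0.5580; 0.5580 2.5755]

innov = [-3.7585]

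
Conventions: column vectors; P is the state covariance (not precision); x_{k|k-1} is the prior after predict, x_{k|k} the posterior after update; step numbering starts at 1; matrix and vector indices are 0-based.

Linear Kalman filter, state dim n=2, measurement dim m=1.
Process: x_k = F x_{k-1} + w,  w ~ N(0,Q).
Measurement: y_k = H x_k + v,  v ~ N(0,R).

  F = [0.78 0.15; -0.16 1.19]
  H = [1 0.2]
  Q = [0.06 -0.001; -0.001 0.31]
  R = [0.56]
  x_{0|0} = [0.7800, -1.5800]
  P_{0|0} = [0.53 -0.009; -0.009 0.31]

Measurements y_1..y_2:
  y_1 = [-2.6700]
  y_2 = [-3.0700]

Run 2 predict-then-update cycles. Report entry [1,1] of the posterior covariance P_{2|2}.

step 1: x^-=[0.3714, -2.0050]  P^-=[0.3873 -0.0199; -0.0199 0.7660]  S=[0.9700]  K=[0.3952; 0.1374]  nu=[-2.6404]  x^+=[-0.6721, -2.3677]  P^+=[0.2358 -0.0726; -0.0726 0.7477]
step 2: x^-=[-0.8794, -2.7101]  P^-=[0.2033 0.0374; 0.0374 1.4025]  S=[0.8344]  K=[0.2526; 0.3810]  nu=[-1.6486]  x^+=[-1.2959, -3.3381]  P^+=[0.1501 -0.0429; -0.0429 1.2814]

P_post[1,1] = 1.2814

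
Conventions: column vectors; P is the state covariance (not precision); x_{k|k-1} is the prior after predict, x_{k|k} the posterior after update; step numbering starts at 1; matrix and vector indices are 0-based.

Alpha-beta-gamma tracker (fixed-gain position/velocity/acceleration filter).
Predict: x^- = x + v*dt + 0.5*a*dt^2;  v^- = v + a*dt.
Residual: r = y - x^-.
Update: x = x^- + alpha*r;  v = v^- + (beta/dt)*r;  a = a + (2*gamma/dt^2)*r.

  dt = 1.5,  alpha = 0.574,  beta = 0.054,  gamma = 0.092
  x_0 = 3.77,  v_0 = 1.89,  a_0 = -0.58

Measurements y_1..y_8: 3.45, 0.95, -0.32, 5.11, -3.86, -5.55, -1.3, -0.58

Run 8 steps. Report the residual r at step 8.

resid = 11.0069

step 1: x_pred=5.9525  r=-2.5025  x^+=4.5161  v^+=0.9299  a^+=-0.7846
step 2: x_pred=5.0282  r=-4.0782  x^+=2.6873  v^+=-0.3939  a^+=-1.1182
step 3: x_pred=0.8386  r=-1.1586  x^+=0.1736  v^+=-2.1128  a^+=-1.2129
step 4: x_pred=-4.3602  r=9.4702  x^+=1.0757  v^+=-3.5912  a^+=-0.4384
step 5: x_pred=-4.8044  r=0.9444  x^+=-4.2623  v^+=-4.2149  a^+=-0.3612
step 6: x_pred=-10.9911  r=5.4411  x^+=-7.8679  v^+=-4.5609  a^+=0.0837
step 7: x_pred=-14.6150  r=13.3150  x^+=-6.9722  v^+=-3.9559  a^+=1.1726
step 8: x_pred=-11.5869  r=11.0069  x^+=-5.2689  v^+=-1.8007  a^+=2.0727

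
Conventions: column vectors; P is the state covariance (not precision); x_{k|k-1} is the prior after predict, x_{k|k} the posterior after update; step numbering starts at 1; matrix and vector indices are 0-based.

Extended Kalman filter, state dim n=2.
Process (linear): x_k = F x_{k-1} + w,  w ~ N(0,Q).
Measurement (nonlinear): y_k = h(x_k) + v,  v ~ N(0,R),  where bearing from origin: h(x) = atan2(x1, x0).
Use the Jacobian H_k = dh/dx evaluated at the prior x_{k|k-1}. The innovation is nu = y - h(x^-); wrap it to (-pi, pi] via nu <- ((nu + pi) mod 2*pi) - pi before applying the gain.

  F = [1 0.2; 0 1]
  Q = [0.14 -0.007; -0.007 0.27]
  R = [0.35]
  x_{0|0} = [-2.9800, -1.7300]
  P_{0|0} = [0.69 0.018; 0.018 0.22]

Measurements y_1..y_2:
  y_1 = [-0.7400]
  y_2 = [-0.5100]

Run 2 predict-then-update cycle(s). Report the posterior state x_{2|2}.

x_post = [-2.7659, -2.9286]

step 1: x^-=[-3.3260, -1.7300]  P^-=[0.8460 0.0550; 0.0550 0.4900]  H_jac=[0.1231 -0.2366]  S=[0.3871]  K=[0.2354; -0.2821]  nu=[1.9220]  x^+=[-2.8736, -2.2722]  P^+=[0.8246 0.0807; 0.0807 0.4592]
step 2: x^-=[-3.3280, -2.2722]  P^-=[1.0152 0.1655; 0.1655 0.7292]  H_jac=[0.1399 -0.2049]  S=[0.3910]  K=[0.2765; -0.3230]  nu=[2.0325]  x^+=[-2.7659, -2.9286]  P^+=[0.9853 0.2005; 0.2005 0.6884]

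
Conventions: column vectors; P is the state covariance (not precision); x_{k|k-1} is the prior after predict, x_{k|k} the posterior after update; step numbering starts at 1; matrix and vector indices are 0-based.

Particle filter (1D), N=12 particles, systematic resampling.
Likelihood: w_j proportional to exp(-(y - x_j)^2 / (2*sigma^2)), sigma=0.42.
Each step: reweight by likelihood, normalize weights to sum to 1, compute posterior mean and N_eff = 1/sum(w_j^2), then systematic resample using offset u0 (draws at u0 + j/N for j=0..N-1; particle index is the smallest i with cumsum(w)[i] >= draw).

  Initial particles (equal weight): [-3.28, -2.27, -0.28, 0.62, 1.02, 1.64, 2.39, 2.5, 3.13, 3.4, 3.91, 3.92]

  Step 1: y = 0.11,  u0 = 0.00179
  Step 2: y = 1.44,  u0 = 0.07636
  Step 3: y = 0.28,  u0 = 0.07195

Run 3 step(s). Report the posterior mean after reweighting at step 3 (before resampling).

post_mean = 0.6200

step 1: w=[0.0000, 0.0000, 0.5304, 0.3905, 0.0781, 0.0011, 0.0000, 0.0000, 0.0000, 0.0000, 0.0000, 0.0000]  mean=0.1750  Neff=2.2734  idx=[2, 2, 2, 2, 2, 2, 2, 3, 3, 3, 3, 3]
step 2: w=[0.0003, 0.0003, 0.0003, 0.0003, 0.0003, 0.0003, 0.0003, 0.1996, 0.1996, 0.1996, 0.1996, 0.1996]  mean=0.6181  Neff=5.0215  idx=[7, 7, 8, 8, 9, 9, 9, 10, 10, 11, 11, 11]
step 3: w=[0.0833, 0.0833, 0.0833, 0.0833, 0.0833, 0.0833, 0.0833, 0.0833, 0.0833, 0.0833, 0.0833, 0.0833]  mean=0.6200  Neff=12.0000  idx=[0, 1, 2, 3, 4, 5, 6, 7, 8, 9, 10, 11]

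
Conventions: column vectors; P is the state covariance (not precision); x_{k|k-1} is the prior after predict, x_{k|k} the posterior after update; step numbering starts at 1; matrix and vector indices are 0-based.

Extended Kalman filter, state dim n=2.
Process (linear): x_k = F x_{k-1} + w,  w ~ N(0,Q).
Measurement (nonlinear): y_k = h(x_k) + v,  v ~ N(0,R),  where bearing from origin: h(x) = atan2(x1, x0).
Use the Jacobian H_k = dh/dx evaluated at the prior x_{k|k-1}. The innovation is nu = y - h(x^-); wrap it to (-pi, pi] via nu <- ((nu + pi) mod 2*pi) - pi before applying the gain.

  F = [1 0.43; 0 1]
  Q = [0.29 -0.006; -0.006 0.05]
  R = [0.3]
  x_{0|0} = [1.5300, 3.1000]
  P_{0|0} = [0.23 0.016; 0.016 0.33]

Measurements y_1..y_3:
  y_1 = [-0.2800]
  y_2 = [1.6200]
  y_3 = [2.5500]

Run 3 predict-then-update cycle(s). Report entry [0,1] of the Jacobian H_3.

step 1: x^-=[2.8630, 3.1000]  P^-=[0.5948 0.1519; 0.1519 0.3800]  H_jac=[-0.1741 0.1608]  S=[0.3193]  K=[-0.2478; 0.1085]  nu=[-1.1051]  x^+=[3.1368, 2.9801]  P^+=[0.5752 0.1605; 0.1605 0.3762]
step 2: x^-=[4.4182, 2.9801]  P^-=[1.0728 0.3163; 0.3163 0.4262]  H_jac=[-0.1049 0.1556]  S=[0.3118]  K=[-0.2032; 0.1062]  nu=[1.0266]  x^+=[4.2096, 3.0891]  P^+=[1.0599 0.3230; 0.3230 0.4227]
step 3: x^-=[5.5380, 3.0891]  P^-=[1.7058 0.4988; 0.4988 0.4727]  H_jac=[-0.0768 0.1377]  S=[0.3085]  K=[-0.2021; 0.0868]  nu=[2.0412]  x^+=[5.1254, 3.2664]  P^+=[1.6932 0.5042; 0.5042 0.4704]

H_jac[0,1] = 0.1377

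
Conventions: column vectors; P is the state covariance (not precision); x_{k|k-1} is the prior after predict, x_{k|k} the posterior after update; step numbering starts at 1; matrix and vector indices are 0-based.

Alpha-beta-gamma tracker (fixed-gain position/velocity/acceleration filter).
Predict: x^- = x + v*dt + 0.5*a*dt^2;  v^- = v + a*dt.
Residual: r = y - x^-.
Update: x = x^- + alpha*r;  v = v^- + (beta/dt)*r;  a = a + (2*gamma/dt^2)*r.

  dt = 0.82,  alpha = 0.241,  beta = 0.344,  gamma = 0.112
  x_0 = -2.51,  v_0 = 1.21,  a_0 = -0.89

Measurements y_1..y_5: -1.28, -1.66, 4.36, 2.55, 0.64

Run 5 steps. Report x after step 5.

step 1: x_pred=-1.8170  r=0.5370  x^+=-1.6876  v^+=0.7055  a^+=-0.7111
step 2: x_pred=-1.3482  r=-0.3118  x^+=-1.4233  v^+=-0.0084  a^+=-0.8150
step 3: x_pred=-1.7042  r=6.0642  x^+=-0.2428  v^+=1.8673  a^+=1.2052
step 4: x_pred=1.6936  r=0.8564  x^+=1.9000  v^+=3.2148  a^+=1.4905
step 5: x_pred=5.0373  r=-4.3973  x^+=3.9776  v^+=2.5923  a^+=0.0256

x_post = 3.9776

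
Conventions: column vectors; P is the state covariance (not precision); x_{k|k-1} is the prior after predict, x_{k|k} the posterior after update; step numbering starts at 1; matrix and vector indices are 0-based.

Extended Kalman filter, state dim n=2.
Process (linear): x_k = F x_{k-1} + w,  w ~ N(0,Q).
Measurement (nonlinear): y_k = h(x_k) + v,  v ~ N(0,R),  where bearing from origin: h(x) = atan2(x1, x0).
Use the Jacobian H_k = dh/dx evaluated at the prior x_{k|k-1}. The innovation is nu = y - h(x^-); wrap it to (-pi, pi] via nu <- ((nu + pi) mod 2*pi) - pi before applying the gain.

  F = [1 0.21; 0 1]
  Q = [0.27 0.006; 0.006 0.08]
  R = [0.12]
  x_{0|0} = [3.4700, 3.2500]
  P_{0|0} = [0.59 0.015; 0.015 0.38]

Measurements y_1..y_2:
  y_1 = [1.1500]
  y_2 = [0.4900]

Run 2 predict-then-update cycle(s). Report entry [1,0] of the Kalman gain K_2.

step 1: x^-=[4.1525, 3.2500]  P^-=[0.8831 0.1008; 0.1008 0.4600]  H_jac=[-0.1169 0.1493]  S=[0.1388]  K=[-0.6351; 0.4100]  nu=[0.4859]  x^+=[3.8439, 3.4492]  P^+=[0.8271 0.1369; 0.1369 0.4367]
step 2: x^-=[4.5682, 3.4492]  P^-=[1.1738 0.2346; 0.2346 0.5167]  H_jac=[-0.1053 0.1394]  S=[0.1362]  K=[-0.6672; 0.3476]  nu=[-0.1567]  x^+=[4.6728, 3.3948]  P^+=[1.1132 0.2662; 0.2662 0.5002]

K[1,0] = 0.3476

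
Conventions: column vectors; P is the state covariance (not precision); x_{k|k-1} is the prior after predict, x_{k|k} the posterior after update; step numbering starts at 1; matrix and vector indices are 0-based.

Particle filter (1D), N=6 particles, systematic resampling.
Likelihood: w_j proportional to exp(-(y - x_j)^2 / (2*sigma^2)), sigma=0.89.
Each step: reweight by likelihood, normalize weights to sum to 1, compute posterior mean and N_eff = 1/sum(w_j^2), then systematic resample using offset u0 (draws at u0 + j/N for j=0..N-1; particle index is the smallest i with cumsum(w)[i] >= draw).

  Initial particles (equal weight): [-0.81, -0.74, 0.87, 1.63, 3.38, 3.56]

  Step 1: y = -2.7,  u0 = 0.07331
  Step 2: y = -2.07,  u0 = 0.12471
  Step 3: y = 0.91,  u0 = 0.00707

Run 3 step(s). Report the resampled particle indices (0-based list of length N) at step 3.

resampled_idx = [0, 1, 2, 3, 4, 5]

step 1: w=[0.5415, 0.4568, 0.0017, 0.0000, 0.0000, 0.0000]  mean=-0.7752  Neff=1.9924  idx=[0, 0, 0, 1, 1, 1]
step 2: w=[0.1762, 0.1762, 0.1762, 0.1571, 0.1571, 0.1571]  mean=-0.7770  Neff=5.9805  idx=[0, 1, 2, 3, 4, 5]
step 3: w=[0.1543, 0.1543, 0.1543, 0.1791, 0.1791, 0.1791]  mean=-0.7724  Neff=5.9670  idx=[0, 1, 2, 3, 4, 5]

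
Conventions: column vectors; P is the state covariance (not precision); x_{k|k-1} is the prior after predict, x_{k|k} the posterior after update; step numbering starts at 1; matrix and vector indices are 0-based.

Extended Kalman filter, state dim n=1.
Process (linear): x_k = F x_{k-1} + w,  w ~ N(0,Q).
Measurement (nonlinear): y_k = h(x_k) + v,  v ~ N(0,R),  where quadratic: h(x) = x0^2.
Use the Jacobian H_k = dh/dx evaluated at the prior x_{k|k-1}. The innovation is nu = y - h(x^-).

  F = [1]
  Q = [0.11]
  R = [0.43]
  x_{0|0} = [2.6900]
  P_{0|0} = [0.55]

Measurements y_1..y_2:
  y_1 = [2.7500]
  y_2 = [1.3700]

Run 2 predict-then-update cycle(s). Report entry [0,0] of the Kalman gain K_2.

K[0,0] = 0.2141

step 1: x^-=[2.6900]  P^-=[0.6600]  H_jac=[5.3800]  S=[19.5333]  K=[0.1818]  nu=[-4.4861]  x^+=[1.8745]  P^+=[0.0145]
step 2: x^-=[1.8745]  P^-=[0.1245]  H_jac=[3.7490]  S=[2.1803]  K=[0.2141]  nu=[-2.1438]  x^+=[1.4155]  P^+=[0.0246]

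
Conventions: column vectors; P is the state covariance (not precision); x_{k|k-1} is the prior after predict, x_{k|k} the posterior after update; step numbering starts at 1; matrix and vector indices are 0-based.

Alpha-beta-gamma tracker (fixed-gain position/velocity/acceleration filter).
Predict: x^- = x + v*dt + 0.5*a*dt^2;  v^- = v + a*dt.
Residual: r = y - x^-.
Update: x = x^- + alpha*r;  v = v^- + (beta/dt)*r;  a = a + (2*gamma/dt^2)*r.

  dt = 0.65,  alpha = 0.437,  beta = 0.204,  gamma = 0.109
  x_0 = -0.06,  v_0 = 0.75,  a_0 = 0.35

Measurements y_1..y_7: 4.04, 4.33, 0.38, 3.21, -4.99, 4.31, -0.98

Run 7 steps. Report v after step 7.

v_post = -7.4135

step 1: x_pred=0.5014  r=3.5386  x^+=2.0478  v^+=2.0881  a^+=2.1758
step 2: x_pred=3.8647  r=0.4653  x^+=4.0680  v^+=3.6484  a^+=2.4159
step 3: x_pred=6.9498  r=-6.5698  x^+=4.0788  v^+=3.1568  a^+=-0.9740
step 4: x_pred=5.9250  r=-2.7150  x^+=4.7385  v^+=1.6716  a^+=-2.3748
step 5: x_pred=5.3234  r=-10.3134  x^+=0.8165  v^+=-3.1088  a^+=-7.6963
step 6: x_pred=-2.8301  r=7.1401  x^+=0.2901  v^+=-5.8705  a^+=-4.0122
step 7: x_pred=-4.3733  r=3.3933  x^+=-2.8904  v^+=-7.4135  a^+=-2.2613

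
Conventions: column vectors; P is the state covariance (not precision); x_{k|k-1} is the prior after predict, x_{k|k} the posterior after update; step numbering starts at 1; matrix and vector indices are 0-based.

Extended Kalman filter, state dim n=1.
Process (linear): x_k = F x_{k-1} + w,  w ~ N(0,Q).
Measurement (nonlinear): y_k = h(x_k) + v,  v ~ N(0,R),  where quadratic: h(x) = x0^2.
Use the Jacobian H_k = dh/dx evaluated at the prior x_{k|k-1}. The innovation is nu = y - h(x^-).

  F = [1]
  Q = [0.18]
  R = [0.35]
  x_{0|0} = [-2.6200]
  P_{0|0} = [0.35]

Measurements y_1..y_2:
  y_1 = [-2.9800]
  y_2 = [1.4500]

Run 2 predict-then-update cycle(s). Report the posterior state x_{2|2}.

x_post = [-1.0907]

step 1: x^-=[-2.6200]  P^-=[0.5300]  H_jac=[-5.2400]  S=[14.9025]  K=[-0.1864]  nu=[-9.8444]  x^+=[-0.7854]  P^+=[0.0124]
step 2: x^-=[-0.7854]  P^-=[0.1924]  H_jac=[-1.5708]  S=[0.8249]  K=[-0.3665]  nu=[0.8331]  x^+=[-1.0907]  P^+=[0.0817]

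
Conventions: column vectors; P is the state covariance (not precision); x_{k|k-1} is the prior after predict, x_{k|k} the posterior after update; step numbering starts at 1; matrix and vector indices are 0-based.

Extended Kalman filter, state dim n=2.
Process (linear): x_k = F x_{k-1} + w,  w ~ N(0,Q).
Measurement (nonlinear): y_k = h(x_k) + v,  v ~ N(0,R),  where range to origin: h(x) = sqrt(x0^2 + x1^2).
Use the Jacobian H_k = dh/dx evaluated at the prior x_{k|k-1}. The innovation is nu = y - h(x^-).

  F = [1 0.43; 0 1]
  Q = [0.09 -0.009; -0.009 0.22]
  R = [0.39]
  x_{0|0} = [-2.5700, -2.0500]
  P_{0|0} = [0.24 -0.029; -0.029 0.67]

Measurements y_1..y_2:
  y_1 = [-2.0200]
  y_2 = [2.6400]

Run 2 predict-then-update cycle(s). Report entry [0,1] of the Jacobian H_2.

H_jac[0,1] = 0.9854

step 1: x^-=[-3.4515, -2.0500]  P^-=[0.4289 0.2501; 0.2501 0.8900]  H_jac=[-0.8598 -0.5107]  S=[1.1588]  K=[-0.4285; -0.5778]  nu=[-6.0344]  x^+=[-0.8659, 1.4365]  P^+=[0.2162 -0.0368; -0.0368 0.5032]
step 2: x^-=[-0.2482, 1.4365]  P^-=[0.3676 0.1706; 0.1706 0.7232]  H_jac=[-0.1703 0.9854]  S=[1.0456]  K=[0.1009; 0.6537]  nu=[1.1822]  x^+=[-0.1289, 2.2094]  P^+=[0.3570 0.1016; 0.1016 0.2763]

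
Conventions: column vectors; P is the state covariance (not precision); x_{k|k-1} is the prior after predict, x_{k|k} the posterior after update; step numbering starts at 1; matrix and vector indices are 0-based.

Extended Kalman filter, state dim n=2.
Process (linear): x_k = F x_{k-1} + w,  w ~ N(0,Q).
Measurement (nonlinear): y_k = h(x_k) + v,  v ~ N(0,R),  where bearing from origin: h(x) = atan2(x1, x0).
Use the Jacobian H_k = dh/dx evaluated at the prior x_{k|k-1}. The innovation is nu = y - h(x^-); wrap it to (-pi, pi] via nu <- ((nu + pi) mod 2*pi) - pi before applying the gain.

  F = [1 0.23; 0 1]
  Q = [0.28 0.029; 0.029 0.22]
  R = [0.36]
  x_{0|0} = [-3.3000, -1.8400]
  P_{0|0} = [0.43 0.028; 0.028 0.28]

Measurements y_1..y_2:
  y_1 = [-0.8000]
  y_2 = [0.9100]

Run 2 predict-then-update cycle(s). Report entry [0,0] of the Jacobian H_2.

step 1: x^-=[-3.7232, -1.8400]  P^-=[0.7377 0.1214; 0.1214 0.5000]  H_jac=[0.1067 -0.2159]  S=[0.3861]  K=[0.1360; -0.2460]  nu=[1.8826]  x^+=[-3.4673, -2.3031]  P^+=[0.7306 0.1343; 0.1343 0.4766]
step 2: x^-=[-3.9970, -2.3031]  P^-=[1.0976 0.2729; 0.2729 0.6966]  H_jac=[0.1082 -0.1878]  S=[0.3863]  K=[0.1748; -0.2622]  nu=[-2.7543]  x^+=[-4.4784, -1.5809]  P^+=[1.0858 0.2906; 0.2906 0.6701]

H_jac[0,0] = 0.1082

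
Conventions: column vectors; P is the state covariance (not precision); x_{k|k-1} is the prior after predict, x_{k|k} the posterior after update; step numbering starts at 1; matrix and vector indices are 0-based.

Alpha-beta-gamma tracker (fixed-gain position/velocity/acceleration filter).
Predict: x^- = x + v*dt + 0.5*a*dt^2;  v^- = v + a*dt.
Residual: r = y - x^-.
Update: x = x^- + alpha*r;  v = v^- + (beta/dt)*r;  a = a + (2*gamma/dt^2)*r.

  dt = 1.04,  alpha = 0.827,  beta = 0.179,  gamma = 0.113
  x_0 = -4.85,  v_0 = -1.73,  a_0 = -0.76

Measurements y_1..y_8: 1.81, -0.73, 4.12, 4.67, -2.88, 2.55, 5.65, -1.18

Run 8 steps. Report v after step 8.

v_post = -0.4810

step 1: x_pred=-7.0602  r=8.8702  x^+=0.2755  v^+=-0.9937  a^+=1.0934
step 2: x_pred=-0.1667  r=-0.5633  x^+=-0.6325  v^+=0.0465  a^+=0.9757
step 3: x_pred=-0.0565  r=4.1765  x^+=3.3975  v^+=1.7801  a^+=1.8484
step 4: x_pred=6.2484  r=-1.5784  x^+=4.9431  v^+=3.4308  a^+=1.5186
step 5: x_pred=9.3323  r=-12.2123  x^+=-0.7673  v^+=2.9082  a^+=-1.0332
step 6: x_pred=1.6985  r=0.8515  x^+=2.4027  v^+=1.9802  a^+=-0.8552
step 7: x_pred=3.9996  r=1.6504  x^+=5.3645  v^+=1.3749  a^+=-0.5104
step 8: x_pred=6.5183  r=-7.6983  x^+=0.1518  v^+=-0.4810  a^+=-2.1190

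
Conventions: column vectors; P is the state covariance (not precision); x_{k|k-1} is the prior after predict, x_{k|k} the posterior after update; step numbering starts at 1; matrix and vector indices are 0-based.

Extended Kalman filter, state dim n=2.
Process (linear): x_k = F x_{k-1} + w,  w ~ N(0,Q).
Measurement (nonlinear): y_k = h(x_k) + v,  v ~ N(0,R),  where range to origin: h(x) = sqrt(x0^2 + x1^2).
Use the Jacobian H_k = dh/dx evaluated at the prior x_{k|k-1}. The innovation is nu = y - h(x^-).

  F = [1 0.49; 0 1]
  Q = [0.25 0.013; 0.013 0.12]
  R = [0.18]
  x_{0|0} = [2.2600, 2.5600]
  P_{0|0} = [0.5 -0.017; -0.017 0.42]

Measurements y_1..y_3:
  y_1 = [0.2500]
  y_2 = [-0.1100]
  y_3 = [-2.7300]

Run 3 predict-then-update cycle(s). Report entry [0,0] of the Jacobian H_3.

H_jac[0,0] = 0.8767

step 1: x^-=[3.5144, 2.5600]  P^-=[0.8342 0.2018; 0.2018 0.5400]  H_jac=[0.8083 0.5888]  S=[1.1043]  K=[0.7182; 0.4356]  nu=[-4.0979]  x^+=[0.5713, 0.7748]  P^+=[0.2646 -0.1437; -0.1437 0.3304]
step 2: x^-=[0.9510, 0.7748]  P^-=[0.4531 0.0312; 0.0312 0.4504]  H_jac=[0.7753 0.6316]  S=[0.6626]  K=[0.5599; 0.4659]  nu=[-1.3366]  x^+=[0.2026, 0.1521]  P^+=[0.2454 -0.1416; -0.1416 0.3066]
step 3: x^-=[0.2771, 0.1521]  P^-=[0.4302 0.0216; 0.0216 0.4266]  H_jac=[0.8767 0.4811]  S=[0.6276]  K=[0.6175; 0.3572]  nu=[-3.0461]  x^+=[-1.6039, -0.9360]  P^+=[0.1909 -0.1168; -0.1168 0.3465]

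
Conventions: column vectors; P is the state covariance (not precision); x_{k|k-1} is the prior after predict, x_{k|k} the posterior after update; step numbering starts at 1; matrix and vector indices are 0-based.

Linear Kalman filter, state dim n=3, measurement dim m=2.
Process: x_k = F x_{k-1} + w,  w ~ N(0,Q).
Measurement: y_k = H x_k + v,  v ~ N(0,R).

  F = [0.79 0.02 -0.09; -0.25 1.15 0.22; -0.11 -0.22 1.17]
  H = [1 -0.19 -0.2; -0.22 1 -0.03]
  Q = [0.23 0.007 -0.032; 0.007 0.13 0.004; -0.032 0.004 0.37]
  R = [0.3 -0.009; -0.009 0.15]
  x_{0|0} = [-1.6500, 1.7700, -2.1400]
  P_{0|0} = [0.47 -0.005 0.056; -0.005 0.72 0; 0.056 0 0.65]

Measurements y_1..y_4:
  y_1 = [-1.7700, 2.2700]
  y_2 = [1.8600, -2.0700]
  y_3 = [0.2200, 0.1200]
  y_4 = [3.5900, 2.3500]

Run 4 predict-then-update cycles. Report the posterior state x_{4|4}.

x_post = [1.5172, 1.2176, -3.2828]

step 1: x^-=[-1.0755, 1.9772, -2.7117]  P^-=[0.5208 -0.0757 -0.0913; -0.0757 1.1397 -0.0153; -0.0913 -0.0153 1.2857]  S=[0.9774 -0.4095; -0.4095 1.3491]  K=[0.5820 0.0377; 0.0727 0.8796; -0.4170 -0.1516]  nu=[-0.8612, -0.0252]  x^+=[-1.5776, 1.8925, -2.3488]  P^+=[0.2058 0.0490 0.1111; 0.0490 0.1432 0.0395; 0.1111 0.0395 1.1365]
step 2: x^-=[-0.9971, 2.0540, -2.9909]  P^-=[0.3533 0.0093 -0.0733; 0.0093 0.3669 0.2785; -0.0733 0.2785 1.8886]  S=[0.7891 -0.1905; -0.1905 0.5139]  K=[0.4756 0.0475; 0.0224 0.7020; -0.5787 0.2486]  nu=[2.6492, -4.4331]  x^+=[0.0522, -0.9987, -5.6259]  P^+=[0.1823 0.0476 0.1550; 0.0476 0.1193 0.1227; 0.1550 0.1227 1.5378]
step 3: x^-=[0.5276, -2.3992, -6.3684]  P^-=[0.3353 0.0046 -0.0685; 0.0046 0.3912 0.4814; -0.0685 0.4814 2.3822]  S=[0.8070 -0.2325; -0.2325 0.5278]  K=[0.4522 0.0720; -0.0007 0.7117; -0.6376 0.5243]  nu=[-2.0371, 2.4442]  x^+=[-0.2175, -0.6584, -3.7880]  P^+=[0.1827 0.0526 0.1886; 0.0526 0.1237 0.1785; 0.1886 0.1785 1.7536]
step 4: x^-=[0.1559, -1.5361, -4.2632]  P^-=[0.3325 0.0059 -0.0584; 0.0059 0.4292 0.5971; -0.0584 0.5971 2.6408]  S=[0.8201 -0.2586; -0.2586 0.5585]  K=[0.4465 0.0894; -0.0075 0.7306; -0.6486 0.6501]  nu=[2.2896, 3.7925]  x^+=[1.5172, 1.2176, -3.2828]  P^+=[0.1852 0.0563 0.2067; 0.0563 0.1282 0.2041; 0.2067 0.2041 1.8417]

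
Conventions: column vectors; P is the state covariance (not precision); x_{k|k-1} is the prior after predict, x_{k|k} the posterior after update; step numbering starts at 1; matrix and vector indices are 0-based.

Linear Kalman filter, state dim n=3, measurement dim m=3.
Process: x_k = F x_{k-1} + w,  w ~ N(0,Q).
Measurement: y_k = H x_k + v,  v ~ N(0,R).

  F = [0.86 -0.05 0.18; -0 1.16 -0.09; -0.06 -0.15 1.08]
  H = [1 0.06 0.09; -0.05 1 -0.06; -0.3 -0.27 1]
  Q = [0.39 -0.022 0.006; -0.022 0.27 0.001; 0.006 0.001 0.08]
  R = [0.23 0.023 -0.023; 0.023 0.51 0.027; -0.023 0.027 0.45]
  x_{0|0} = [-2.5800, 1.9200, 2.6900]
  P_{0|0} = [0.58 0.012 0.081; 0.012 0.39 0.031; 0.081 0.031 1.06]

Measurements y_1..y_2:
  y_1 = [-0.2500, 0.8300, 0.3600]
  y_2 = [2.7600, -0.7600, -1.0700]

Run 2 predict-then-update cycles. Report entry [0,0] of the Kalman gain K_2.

step 1: x^-=[-1.8306, 1.9851, 2.7720]  P^-=[0.8778 -0.0495 0.2554; -0.0495 0.7969 -0.1310; 0.2554 -0.1310 1.3069]  S=[1.1598 -0.0573 0.0765; -0.0573 1.3360 -0.3806; 0.0765 -0.3806 1.8035]  K=[0.7739 -0.0603 -0.0425; 0.0214 0.5879 -0.0606; 0.2709 0.0446 0.6997]  nu=[1.2120, -1.0803, -2.4252]  x^+=[-0.7244, 1.5229, 1.3552]  P^+=[0.1767 -0.0045 0.0132; -0.0045 0.3026 0.0685; 0.0132 0.0685 0.3323]
step 2: x^-=[-0.4552, 1.6446, 1.2787]  P^-=[0.5354 -0.0358 0.0709; -0.0358 0.6655 0.0031; 0.0709 0.0031 0.4511]  S=[0.7800 -0.0063 -0.0744; -0.0063 1.1821 -0.1605; -0.0744 -0.1605 0.9477]  K=[0.6876 -0.0584 -0.0404; 0.0024 0.5534 -0.0810; 0.1888 0.0422 0.4746]  nu=[3.0014, -2.3506, -2.0412]  x^+=[1.8282, 0.5164, 0.7774]  P^+=[0.1572 -0.0066 0.0098; -0.0066 0.2829 0.0528; 0.0098 0.0528 0.2276]

K[0,0] = 0.6876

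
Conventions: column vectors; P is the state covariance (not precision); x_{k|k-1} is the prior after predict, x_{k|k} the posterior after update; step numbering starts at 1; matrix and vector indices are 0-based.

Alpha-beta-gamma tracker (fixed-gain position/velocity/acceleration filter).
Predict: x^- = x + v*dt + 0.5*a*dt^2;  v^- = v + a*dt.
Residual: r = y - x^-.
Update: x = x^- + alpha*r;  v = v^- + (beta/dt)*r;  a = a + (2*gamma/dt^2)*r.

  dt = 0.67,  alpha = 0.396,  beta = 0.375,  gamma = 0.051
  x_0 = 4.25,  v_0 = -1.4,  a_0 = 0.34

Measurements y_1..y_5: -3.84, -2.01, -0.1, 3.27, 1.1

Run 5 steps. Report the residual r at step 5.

resid = 0.7189

step 1: x_pred=3.3883  r=-7.2283  x^+=0.5259  v^+=-5.2179  a^+=-1.3024
step 2: x_pred=-3.2624  r=1.2524  x^+=-2.7665  v^+=-5.3895  a^+=-1.0179
step 3: x_pred=-6.6059  r=6.5059  x^+=-4.0296  v^+=-2.4301  a^+=0.4604
step 4: x_pred=-5.5544  r=8.8244  x^+=-2.0600  v^+=2.8174  a^+=2.4655
step 5: x_pred=0.3811  r=0.7189  x^+=0.6658  v^+=4.8717  a^+=2.6289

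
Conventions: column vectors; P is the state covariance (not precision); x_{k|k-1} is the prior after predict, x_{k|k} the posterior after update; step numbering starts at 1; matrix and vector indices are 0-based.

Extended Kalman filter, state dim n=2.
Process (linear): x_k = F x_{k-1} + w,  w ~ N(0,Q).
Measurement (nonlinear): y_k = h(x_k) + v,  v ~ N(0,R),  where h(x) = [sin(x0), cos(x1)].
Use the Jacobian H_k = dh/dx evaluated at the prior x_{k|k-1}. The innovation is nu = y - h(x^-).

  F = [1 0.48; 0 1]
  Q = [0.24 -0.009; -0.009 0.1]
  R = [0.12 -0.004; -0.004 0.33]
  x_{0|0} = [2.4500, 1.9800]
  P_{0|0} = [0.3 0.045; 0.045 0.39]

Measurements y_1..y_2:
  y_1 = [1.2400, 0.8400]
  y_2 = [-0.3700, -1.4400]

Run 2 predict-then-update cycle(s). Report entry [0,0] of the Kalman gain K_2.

K[0,0] = -0.8302

step 1: x^-=[3.4004, 1.9800]  P^-=[0.6731 0.2232; 0.2232 0.4900]  H_jac=[-0.9667 0.0000; 0.0000 -0.9174]  S=[0.7490 0.1940; 0.1940 0.7424]  K=[-0.8551 -0.0524; -0.1408 -0.5687]  nu=[1.4959, 1.2379]  x^+=[2.0563, 1.0654]  P^+=[0.1059 0.0151; 0.0151 0.2040]
step 2: x^-=[2.5677, 1.0654]  P^-=[0.4074 0.1040; 0.1040 0.3040]  H_jac=[-0.8398 0.0000; 0.0000 -0.8750]  S=[0.4073 0.0724; 0.0724 0.5627]  K=[-0.8302 -0.0549; -0.1335 -0.4555]  nu=[-0.9129, -1.9242]  x^+=[3.4312, 2.0636]  P^+=[0.1184 0.0169; 0.0169 0.1712]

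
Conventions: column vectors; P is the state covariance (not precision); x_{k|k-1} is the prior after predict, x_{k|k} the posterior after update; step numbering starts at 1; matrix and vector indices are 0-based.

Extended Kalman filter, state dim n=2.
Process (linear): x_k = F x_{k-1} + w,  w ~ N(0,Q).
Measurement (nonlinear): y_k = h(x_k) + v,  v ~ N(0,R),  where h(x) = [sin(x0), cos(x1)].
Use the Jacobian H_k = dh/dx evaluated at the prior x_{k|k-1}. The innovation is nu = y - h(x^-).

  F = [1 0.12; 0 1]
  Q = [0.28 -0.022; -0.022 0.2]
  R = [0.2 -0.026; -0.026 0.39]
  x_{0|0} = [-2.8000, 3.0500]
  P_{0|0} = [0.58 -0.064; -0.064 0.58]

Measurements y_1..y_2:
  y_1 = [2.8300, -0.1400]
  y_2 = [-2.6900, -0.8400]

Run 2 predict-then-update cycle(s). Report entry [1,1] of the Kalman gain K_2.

K[1,1] = -0.4564

step 1: x^-=[-2.4340, 3.0500]  P^-=[0.8530 -0.0164; -0.0164 0.7800]  H_jac=[-0.7599 0.0000; 0.0000 -0.0915]  S=[0.6926 -0.0271; -0.0271 0.3965]  K=[-0.9383 -0.0604; 0.0110 -0.1792]  nu=[3.4800, 0.8558]  x^+=[-5.7510, 2.9349]  P^+=[0.2449 -0.0090; -0.0090 0.7671]
step 2: x^-=[-5.3988, 2.9349]  P^-=[0.5338 0.0610; 0.0610 0.9671]  H_jac=[0.6338 0.0000; 0.0000 -0.2053]  S=[0.4144 -0.0339; -0.0339 0.4307]  K=[0.8192 0.0355; 0.0560 -0.4564]  nu=[-3.4635, 0.1387]  x^+=[-8.2313, 2.6777]  P^+=[0.2571 0.0364; 0.0364 0.8743]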